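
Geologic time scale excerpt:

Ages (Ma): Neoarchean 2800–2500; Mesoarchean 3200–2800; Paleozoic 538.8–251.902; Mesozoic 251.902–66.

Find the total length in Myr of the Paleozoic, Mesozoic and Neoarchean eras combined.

772.8 million years

Duration is start − end for each: (538.8 − 251.902) + (251.902 − 66) + (2800 − 2500).
That is 286.898 + 185.902 + 300, which totals 772.8 million years.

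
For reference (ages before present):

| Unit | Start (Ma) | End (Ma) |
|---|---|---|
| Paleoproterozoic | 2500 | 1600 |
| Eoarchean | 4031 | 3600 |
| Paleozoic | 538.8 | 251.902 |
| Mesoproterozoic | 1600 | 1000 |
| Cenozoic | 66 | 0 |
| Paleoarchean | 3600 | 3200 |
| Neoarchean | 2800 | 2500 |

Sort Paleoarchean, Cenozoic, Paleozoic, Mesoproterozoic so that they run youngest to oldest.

Cenozoic, then Paleozoic, then Mesoproterozoic, then Paleoarchean

Sorting by start age (ascending Ma, since larger Ma = older): Cenozoic start 66, Paleozoic start 538.8, Mesoproterozoic start 1600, Paleoarchean start 3600.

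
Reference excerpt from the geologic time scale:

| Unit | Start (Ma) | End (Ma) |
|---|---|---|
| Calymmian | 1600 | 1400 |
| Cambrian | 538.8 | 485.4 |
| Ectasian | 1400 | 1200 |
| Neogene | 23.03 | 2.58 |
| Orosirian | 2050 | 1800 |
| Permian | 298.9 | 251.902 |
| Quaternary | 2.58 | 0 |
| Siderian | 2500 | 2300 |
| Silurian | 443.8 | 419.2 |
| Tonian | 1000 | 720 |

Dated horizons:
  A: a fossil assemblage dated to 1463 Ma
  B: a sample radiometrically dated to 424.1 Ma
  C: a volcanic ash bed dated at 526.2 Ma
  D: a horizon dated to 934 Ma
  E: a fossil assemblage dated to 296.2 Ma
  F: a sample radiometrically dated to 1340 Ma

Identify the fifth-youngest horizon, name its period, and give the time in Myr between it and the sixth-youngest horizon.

F, in the Ectasian; 123 million years to A

Smaller Ma means younger, so youngest first: E 296.2 < B 424.1 < C 526.2 < D 934 < F 1340 < A 1463.
Counting 5 along gives F (1340 Ma); the excerpt puts that inside the Ectasian, 1400–1200 Ma.
Next in line is A (1463 Ma), and 1463 − 1340 = 123 Myr.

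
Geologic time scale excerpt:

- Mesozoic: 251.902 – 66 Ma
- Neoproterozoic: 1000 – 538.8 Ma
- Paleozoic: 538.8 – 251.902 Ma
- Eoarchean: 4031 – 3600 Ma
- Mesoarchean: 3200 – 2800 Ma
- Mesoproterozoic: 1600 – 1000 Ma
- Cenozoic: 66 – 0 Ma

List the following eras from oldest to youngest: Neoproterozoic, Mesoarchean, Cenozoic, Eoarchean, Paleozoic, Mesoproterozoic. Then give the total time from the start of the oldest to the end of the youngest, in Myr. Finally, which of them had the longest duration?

Start ages (Ma): Eoarchean 4031, Mesoarchean 3200, Mesoproterozoic 1600, Neoproterozoic 1000, Paleozoic 538.8, Cenozoic 66.
Ordered oldest to youngest: Eoarchean, Mesoarchean, Mesoproterozoic, Neoproterozoic, Paleozoic, Cenozoic.
Span = 4031 − 0 = 4031 Myr.
Durations: Neoproterozoic 461.2, Eoarchean 431, Paleozoic 286.898, Mesoarchean 400, Mesoproterozoic 600, Cenozoic 66 → longest is Mesoproterozoic (600 Myr).

Eoarchean → Mesoarchean → Mesoproterozoic → Neoproterozoic → Paleozoic → Cenozoic; total span 4031 Myr; longest is Mesoproterozoic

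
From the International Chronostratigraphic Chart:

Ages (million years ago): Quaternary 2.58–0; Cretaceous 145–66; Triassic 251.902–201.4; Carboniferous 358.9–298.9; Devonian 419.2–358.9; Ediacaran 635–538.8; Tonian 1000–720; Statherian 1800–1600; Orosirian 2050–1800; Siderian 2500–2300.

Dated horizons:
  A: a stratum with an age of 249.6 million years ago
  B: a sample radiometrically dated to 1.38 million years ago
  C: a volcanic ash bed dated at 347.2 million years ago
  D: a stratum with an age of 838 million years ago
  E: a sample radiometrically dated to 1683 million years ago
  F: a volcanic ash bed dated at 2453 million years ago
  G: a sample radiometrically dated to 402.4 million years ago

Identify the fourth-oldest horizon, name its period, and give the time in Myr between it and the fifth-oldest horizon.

G, in the Devonian; 55.2 million years to C

Sorted oldest-first by Ma: F (2453), E (1683), D (838), G (402.4), C (347.2), A (249.6), B (1.38).
The fourth oldest is G at 402.4 Ma, which lies in 419.2–358.9 Ma: the Devonian.
The fifth oldest is C at 347.2 Ma; separation = |402.4 − 347.2| = 55.2 Myr.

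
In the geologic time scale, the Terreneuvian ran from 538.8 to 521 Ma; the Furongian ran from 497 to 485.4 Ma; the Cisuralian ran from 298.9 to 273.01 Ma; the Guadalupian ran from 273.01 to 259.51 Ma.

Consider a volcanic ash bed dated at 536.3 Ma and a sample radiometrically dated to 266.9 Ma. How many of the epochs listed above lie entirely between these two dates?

The older date is 536.3 Ma and the younger is 266.9 Ma.
Epochs with start < 536.3 and end > 266.9 Ma: Furongian (497–485.4), Cisuralian (298.9–273.01).
That is 2 complete epochs.

2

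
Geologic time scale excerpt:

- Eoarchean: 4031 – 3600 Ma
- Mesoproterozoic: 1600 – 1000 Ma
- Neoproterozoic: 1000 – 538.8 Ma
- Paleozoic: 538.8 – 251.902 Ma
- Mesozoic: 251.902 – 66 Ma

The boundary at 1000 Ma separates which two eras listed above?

The Mesoproterozoic ends at 1000 Ma and the Neoproterozoic begins at 1000 Ma, so they share that boundary.

Mesoproterozoic and Neoproterozoic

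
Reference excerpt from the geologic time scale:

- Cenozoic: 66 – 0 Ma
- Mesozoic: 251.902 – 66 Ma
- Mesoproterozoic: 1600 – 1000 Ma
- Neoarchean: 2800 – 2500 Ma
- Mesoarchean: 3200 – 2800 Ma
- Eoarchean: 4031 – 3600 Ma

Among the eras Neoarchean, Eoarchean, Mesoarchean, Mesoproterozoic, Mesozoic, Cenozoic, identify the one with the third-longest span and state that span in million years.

Durations: Neoarchean 300; Eoarchean 431; Mesoarchean 400; Mesoproterozoic 600; Mesozoic 185.902; Cenozoic 66 Myr.
Sorted longest-first: Mesoproterozoic (600), Eoarchean (431), Mesoarchean (400), Neoarchean (300), Mesozoic (185.902), Cenozoic (66).
The third longest is Mesoarchean at 400 Myr.

Mesoarchean, 400 million years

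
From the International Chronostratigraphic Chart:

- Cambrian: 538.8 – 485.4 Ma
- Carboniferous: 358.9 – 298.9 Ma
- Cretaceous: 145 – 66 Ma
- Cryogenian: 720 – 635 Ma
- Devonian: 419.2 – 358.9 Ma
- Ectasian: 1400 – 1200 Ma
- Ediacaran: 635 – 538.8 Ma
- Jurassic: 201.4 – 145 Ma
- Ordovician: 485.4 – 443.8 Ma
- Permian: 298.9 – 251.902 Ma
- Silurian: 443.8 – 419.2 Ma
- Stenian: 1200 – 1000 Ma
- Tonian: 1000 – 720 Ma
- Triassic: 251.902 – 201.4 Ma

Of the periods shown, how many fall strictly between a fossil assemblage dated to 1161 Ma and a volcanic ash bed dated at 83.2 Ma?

1161 Ma sits inside the Stenian (1200–1000) and 83.2 Ma inside the Cretaceous (145–66); neither of those is wholly between the two dates.
The listed periods lying completely between them are Tonian, Cryogenian, Ediacaran, Cambrian, Ordovician, Silurian, Devonian, Carboniferous, Permian, Triassic, Jurassic — 11 in all.

11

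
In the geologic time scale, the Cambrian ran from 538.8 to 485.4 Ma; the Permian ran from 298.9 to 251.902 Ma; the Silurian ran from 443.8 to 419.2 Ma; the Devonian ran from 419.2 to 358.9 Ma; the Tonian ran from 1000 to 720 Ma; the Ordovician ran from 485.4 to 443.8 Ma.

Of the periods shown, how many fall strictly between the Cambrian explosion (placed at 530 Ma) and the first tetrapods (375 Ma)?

2

The older date is 530 Ma and the younger is 375 Ma.
Periods with start < 530 and end > 375 Ma: Ordovician (485.4–443.8), Silurian (443.8–419.2).
That is 2 complete periods.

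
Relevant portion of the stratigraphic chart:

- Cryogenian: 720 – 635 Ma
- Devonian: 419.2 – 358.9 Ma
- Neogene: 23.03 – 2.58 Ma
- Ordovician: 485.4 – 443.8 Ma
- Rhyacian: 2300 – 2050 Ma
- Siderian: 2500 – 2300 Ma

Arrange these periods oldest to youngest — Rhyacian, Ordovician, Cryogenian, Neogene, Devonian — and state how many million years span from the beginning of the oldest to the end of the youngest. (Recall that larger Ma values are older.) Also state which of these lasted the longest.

From the excerpt: Rhyacian 2300–2050; Ordovician 485.4–443.8; Cryogenian 720–635; Neogene 23.03–2.58; Devonian 419.2–358.9 (Ma).
Larger Ma is earlier, so the oldest is Rhyacian and the youngest is Neogene; oldest to youngest: Rhyacian, Cryogenian, Ordovician, Devonian, Neogene.
Oldest start 2300 minus youngest end 2.58 gives 2297.42 Myr overall.
Individual lengths (start − end): Ordovician 41.6; Neogene 20.45; Cryogenian 85; Rhyacian 250; Devonian 60.3. The largest is Rhyacian at 250 Myr.

Rhyacian → Cryogenian → Ordovician → Devonian → Neogene; total span 2297.42 Myr; longest is Rhyacian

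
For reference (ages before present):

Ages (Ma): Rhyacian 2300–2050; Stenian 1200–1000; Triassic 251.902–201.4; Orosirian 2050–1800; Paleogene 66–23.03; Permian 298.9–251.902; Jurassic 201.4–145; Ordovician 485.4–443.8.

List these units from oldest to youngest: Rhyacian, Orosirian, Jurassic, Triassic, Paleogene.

The oldest of these is Rhyacian (starts 2300 Ma) and the youngest is Paleogene (ends 23.03 Ma).
In between, by decreasing start age: Orosirian (2050), Triassic (251.902), Jurassic (201.4).

Rhyacian, Orosirian, Triassic, Jurassic, Paleogene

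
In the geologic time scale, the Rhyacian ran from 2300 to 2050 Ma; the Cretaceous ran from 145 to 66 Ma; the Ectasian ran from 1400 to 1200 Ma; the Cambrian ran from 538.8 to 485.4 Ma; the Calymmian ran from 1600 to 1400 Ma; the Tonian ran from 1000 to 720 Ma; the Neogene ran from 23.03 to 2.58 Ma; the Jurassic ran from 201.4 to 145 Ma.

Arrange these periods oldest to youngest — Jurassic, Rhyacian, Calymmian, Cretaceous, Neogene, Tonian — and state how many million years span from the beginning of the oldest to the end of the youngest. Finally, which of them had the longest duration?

From the excerpt: Jurassic 201.4–145; Rhyacian 2300–2050; Calymmian 1600–1400; Cretaceous 145–66; Neogene 23.03–2.58; Tonian 1000–720 (Ma).
Larger Ma is earlier, so the oldest is Rhyacian and the youngest is Neogene; oldest to youngest: Rhyacian, Calymmian, Tonian, Jurassic, Cretaceous, Neogene.
Oldest start 2300 minus youngest end 2.58 gives 2297.42 Myr overall.
Individual lengths (start − end): Neogene 20.45; Tonian 280; Rhyacian 250; Calymmian 200; Jurassic 56.4; Cretaceous 79. The largest is Tonian at 280 Myr.

Rhyacian → Calymmian → Tonian → Jurassic → Cretaceous → Neogene; total span 2297.42 Myr; longest is Tonian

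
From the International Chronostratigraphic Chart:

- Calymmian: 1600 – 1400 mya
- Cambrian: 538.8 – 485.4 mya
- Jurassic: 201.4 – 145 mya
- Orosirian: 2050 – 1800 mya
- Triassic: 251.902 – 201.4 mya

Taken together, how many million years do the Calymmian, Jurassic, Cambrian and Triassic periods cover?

360.302 million years

Duration is start − end for each: (1600 − 1400) + (201.4 − 145) + (538.8 − 485.4) + (251.902 − 201.4).
That is 200 + 56.4 + 53.4 + 50.502, which totals 360.302 million years.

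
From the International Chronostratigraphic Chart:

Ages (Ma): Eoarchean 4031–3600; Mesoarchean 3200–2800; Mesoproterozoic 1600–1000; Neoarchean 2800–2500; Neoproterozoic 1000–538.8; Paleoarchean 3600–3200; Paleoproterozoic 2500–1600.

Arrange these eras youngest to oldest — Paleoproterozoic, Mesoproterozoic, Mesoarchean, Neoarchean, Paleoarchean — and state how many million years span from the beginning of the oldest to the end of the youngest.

Start ages (Ma): Paleoarchean 3600, Mesoarchean 3200, Neoarchean 2800, Paleoproterozoic 2500, Mesoproterozoic 1600.
Ordered youngest to oldest: Mesoproterozoic, Paleoproterozoic, Neoarchean, Mesoarchean, Paleoarchean.
Span = 3600 − 1000 = 2600 Myr.

Mesoproterozoic, Paleoproterozoic, Neoarchean, Mesoarchean, Paleoarchean; total span 2600 Myr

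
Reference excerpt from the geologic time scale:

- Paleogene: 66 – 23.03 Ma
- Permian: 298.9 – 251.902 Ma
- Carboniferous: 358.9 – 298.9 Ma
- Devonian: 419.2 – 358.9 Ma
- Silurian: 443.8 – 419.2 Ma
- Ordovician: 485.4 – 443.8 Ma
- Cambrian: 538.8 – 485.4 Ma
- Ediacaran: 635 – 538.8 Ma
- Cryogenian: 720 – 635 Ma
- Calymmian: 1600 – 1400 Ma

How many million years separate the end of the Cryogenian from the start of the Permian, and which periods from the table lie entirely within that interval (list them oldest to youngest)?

The Cryogenian closes at 635 Ma and the Permian opens at 298.9 Ma, so the interval is 635 − 298.9 = 336.1 Myr.
A period fits inside if it starts at or after 635 Ma and ends at or before 298.9 Ma; oldest first that gives Ediacaran, Cambrian, Ordovician, Silurian, Devonian, Carboniferous.

336.1 million years; Ediacaran, Cambrian, Ordovician, Silurian, Devonian, Carboniferous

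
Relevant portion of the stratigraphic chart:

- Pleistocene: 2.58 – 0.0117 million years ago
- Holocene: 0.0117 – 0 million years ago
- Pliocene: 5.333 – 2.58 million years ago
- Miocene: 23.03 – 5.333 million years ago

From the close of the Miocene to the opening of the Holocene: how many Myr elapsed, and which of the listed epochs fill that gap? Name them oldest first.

5.3213 million years; Pliocene, Pleistocene

End of Miocene = 5.333 Ma; start of Holocene = 0.0117 Ma.
Gap = 5.333 − 0.0117 = 5.3213 Myr.
Epochs wholly inside 5.333–0.0117 Ma: Pliocene (5.333–2.58), Pleistocene (2.58–0.0117).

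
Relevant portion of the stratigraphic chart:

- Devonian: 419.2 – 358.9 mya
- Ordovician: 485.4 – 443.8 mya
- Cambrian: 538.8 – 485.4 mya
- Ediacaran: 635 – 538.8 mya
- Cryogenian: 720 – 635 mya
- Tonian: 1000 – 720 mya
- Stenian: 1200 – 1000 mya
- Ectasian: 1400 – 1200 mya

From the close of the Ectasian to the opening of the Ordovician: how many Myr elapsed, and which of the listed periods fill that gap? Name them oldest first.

714.6 million years; Stenian, Tonian, Cryogenian, Ediacaran, Cambrian

The Ectasian closes at 1200 Ma and the Ordovician opens at 485.4 Ma, so the interval is 1200 − 485.4 = 714.6 Myr.
A period fits inside if it starts at or after 1200 Ma and ends at or before 485.4 Ma; oldest first that gives Stenian, Tonian, Cryogenian, Ediacaran, Cambrian.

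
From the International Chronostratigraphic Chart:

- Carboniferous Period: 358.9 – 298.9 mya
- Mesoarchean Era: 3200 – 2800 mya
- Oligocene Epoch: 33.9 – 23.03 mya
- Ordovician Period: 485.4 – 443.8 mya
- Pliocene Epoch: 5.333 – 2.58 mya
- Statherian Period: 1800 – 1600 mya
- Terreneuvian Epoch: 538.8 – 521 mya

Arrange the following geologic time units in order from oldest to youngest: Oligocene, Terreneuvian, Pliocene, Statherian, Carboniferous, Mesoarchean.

Mesoarchean, then Statherian, then Terreneuvian, then Carboniferous, then Oligocene, then Pliocene

Sorting by start age (descending Ma, since larger Ma = older): Mesoarchean start 3200, Statherian start 1800, Terreneuvian start 538.8, Carboniferous start 358.9, Oligocene start 33.9, Pliocene start 5.333.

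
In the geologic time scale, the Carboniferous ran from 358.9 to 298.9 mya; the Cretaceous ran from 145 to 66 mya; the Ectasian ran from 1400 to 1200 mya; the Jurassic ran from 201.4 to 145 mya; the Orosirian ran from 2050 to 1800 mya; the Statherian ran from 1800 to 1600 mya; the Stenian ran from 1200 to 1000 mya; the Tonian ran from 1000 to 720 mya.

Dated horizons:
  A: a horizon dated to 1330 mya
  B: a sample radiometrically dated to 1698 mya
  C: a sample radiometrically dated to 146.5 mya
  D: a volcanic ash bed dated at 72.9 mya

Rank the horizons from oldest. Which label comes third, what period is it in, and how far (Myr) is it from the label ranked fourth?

Larger Ma means older, so oldest first: B 1698 > A 1330 > C 146.5 > D 72.9.
Counting 3 along gives C (146.5 Ma); the excerpt puts that inside the Jurassic, 201.4–145 Ma.
Next in line is D (72.9 Ma), and 146.5 − 72.9 = 73.6 Myr.

C, in the Jurassic; 73.6 million years to D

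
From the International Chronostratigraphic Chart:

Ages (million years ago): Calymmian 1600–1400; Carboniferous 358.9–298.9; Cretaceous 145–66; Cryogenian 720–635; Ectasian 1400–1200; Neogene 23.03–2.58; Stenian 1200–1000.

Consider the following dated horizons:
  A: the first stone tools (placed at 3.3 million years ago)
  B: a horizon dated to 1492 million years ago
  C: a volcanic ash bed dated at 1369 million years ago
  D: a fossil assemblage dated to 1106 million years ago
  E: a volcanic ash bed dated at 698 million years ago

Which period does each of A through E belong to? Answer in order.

A: 3.3 Ma lies in 23.03–2.58 Ma, so Neogene.
B: 1492 Ma lies in 1600–1400 Ma, so Calymmian.
C: 1369 Ma lies in 1400–1200 Ma, so Ectasian.
D: 1106 Ma lies in 1200–1000 Ma, so Stenian.
E: 698 Ma lies in 720–635 Ma, so Cryogenian.

A — Neogene; B — Calymmian; C — Ectasian; D — Stenian; E — Cryogenian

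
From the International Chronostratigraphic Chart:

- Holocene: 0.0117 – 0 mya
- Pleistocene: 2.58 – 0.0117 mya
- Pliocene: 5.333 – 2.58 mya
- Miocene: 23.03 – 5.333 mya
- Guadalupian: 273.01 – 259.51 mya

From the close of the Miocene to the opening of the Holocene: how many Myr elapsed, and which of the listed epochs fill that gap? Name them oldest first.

End of Miocene = 5.333 Ma; start of Holocene = 0.0117 Ma.
Gap = 5.333 − 0.0117 = 5.3213 Myr.
Epochs wholly inside 5.333–0.0117 Ma: Pliocene (5.333–2.58), Pleistocene (2.58–0.0117).

5.3213 million years; Pliocene, Pleistocene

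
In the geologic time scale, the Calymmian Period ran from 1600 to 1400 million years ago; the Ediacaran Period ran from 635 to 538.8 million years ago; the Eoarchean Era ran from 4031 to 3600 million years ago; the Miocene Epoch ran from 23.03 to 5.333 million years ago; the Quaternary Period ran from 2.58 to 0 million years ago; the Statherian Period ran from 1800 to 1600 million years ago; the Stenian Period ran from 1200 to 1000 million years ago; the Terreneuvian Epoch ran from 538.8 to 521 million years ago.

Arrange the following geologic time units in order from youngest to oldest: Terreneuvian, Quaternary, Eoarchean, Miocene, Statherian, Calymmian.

Quaternary, Miocene, Terreneuvian, Calymmian, Statherian, Eoarchean

Read off each span (Ma): Terreneuvian 538.8–521; Quaternary 2.58–0; Eoarchean 4031–3600; Miocene 23.03–5.333; Statherian 1800–1600; Calymmian 1600–1400.
Larger Ma is older, so oldest→youngest is Eoarchean, Statherian, Calymmian, Terreneuvian, Miocene, Quaternary; reverse it for youngest→oldest.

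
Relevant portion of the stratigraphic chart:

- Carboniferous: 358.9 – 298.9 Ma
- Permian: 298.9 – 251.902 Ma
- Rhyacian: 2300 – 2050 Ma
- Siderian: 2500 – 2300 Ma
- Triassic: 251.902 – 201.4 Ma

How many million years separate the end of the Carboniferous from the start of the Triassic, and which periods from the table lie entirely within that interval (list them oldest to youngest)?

The Carboniferous closes at 298.9 Ma and the Triassic opens at 251.902 Ma, so the interval is 298.9 − 251.902 = 46.998 Myr.
A period fits inside if it starts at or after 298.9 Ma and ends at or before 251.902 Ma; oldest first that gives Permian.

46.998 million years; Permian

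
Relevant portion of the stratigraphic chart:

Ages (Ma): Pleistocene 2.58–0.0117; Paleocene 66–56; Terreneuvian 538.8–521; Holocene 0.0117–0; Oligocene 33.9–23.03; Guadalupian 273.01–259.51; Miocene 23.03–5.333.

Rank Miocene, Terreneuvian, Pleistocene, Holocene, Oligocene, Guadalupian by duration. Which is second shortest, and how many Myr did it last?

Pleistocene, 2.5683 million years

Durations: Miocene 17.697; Terreneuvian 17.8; Pleistocene 2.5683; Holocene 0.0117; Oligocene 10.87; Guadalupian 13.5 Myr.
Sorted shortest-first: Holocene (0.0117), Pleistocene (2.5683), Oligocene (10.87), Guadalupian (13.5), Miocene (17.697), Terreneuvian (17.8).
The second shortest is Pleistocene at 2.5683 Myr.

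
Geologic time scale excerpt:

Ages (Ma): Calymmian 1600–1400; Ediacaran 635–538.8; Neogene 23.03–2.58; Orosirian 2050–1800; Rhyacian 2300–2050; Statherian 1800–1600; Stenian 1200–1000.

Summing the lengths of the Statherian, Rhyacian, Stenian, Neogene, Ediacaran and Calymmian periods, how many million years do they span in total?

Each duration: Statherian = 200; Rhyacian = 250; Stenian = 200; Neogene = 20.45; Ediacaran = 96.2; Calymmian = 200.
Sum: 200 + 250 + 200 + 20.45 + 96.2 + 200 = 966.65 Myr.

966.65 million years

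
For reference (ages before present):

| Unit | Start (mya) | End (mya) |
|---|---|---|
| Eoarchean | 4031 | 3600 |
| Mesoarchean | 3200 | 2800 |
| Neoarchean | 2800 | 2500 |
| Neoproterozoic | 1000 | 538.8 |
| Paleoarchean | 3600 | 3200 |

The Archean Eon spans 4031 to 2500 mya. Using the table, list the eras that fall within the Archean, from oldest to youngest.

Eras with both bounds inside 4031–2500 Ma: Eoarchean (4031–3600), Paleoarchean (3600–3200), Mesoarchean (3200–2800), Neoarchean (2800–2500).

Eoarchean, Paleoarchean, Mesoarchean, Neoarchean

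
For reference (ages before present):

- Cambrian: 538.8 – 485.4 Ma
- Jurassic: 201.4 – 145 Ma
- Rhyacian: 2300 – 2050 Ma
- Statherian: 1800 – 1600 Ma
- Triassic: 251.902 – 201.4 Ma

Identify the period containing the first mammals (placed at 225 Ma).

225 Ma lies between 251.902 and 201.4 Ma, so it falls in the Triassic.

Triassic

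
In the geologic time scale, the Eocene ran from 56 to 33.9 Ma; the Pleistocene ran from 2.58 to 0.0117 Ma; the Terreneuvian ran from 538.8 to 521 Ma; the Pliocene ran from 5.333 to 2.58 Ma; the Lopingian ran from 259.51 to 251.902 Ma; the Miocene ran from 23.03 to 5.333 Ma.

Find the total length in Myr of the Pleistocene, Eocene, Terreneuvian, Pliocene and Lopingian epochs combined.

Each duration: Pleistocene = 2.5683; Eocene = 22.1; Terreneuvian = 17.8; Pliocene = 2.753; Lopingian = 7.608.
Sum: 2.5683 + 22.1 + 17.8 + 2.753 + 7.608 = 52.8293 Myr.

52.8293 million years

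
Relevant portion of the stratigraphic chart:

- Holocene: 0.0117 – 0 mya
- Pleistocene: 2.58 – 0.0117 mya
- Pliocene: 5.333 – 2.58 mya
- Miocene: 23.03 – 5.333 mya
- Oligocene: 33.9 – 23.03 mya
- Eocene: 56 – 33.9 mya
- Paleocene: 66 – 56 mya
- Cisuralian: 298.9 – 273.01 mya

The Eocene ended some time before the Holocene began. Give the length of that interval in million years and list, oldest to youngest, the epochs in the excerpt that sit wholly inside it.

33.8883 million years; Oligocene, Miocene, Pliocene, Pleistocene

End of Eocene = 33.9 Ma; start of Holocene = 0.0117 Ma.
Gap = 33.9 − 0.0117 = 33.8883 Myr.
Epochs wholly inside 33.9–0.0117 Ma: Oligocene (33.9–23.03), Miocene (23.03–5.333), Pliocene (5.333–2.58), Pleistocene (2.58–0.0117).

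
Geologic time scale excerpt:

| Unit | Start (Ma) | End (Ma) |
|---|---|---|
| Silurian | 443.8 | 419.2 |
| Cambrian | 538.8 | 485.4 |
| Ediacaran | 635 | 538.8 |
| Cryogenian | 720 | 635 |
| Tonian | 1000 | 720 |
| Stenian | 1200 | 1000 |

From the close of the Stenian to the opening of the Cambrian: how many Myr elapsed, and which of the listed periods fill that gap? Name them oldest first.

461.2 million years; Tonian, Cryogenian, Ediacaran

The Stenian closes at 1000 Ma and the Cambrian opens at 538.8 Ma, so the interval is 1000 − 538.8 = 461.2 Myr.
A period fits inside if it starts at or after 1000 Ma and ends at or before 538.8 Ma; oldest first that gives Tonian, Cryogenian, Ediacaran.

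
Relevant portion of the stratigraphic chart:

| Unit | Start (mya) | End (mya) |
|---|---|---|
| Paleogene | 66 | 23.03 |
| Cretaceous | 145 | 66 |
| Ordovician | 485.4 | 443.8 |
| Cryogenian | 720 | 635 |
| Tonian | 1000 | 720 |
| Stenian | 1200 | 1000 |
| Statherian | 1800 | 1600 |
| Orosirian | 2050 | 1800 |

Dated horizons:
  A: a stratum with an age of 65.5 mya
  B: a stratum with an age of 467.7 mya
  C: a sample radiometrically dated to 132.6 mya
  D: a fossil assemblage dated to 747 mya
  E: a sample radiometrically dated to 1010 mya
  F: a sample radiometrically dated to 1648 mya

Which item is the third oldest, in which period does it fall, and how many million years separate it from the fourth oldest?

Sorted oldest-first by Ma: F (1648), E (1010), D (747), B (467.7), C (132.6), A (65.5).
The third oldest is D at 747 Ma, which lies in 1000–720 Ma: the Tonian.
The fourth oldest is B at 467.7 Ma; separation = |747 − 467.7| = 279.3 Myr.

D, in the Tonian; 279.3 million years to B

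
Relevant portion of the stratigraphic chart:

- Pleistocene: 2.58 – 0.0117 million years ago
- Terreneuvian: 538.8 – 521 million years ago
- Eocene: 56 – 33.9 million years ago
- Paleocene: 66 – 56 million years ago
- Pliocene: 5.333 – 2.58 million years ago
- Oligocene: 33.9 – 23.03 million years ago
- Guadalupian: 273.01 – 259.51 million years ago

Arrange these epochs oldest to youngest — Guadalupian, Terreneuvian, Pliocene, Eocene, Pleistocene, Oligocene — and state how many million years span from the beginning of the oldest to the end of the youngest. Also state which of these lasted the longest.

From the excerpt: Guadalupian 273.01–259.51; Terreneuvian 538.8–521; Pliocene 5.333–2.58; Eocene 56–33.9; Pleistocene 2.58–0.0117; Oligocene 33.9–23.03 (Ma).
Larger Ma is earlier, so the oldest is Terreneuvian and the youngest is Pleistocene; oldest to youngest: Terreneuvian, Guadalupian, Eocene, Oligocene, Pliocene, Pleistocene.
Oldest start 538.8 minus youngest end 0.0117 gives 538.7883 Myr overall.
Individual lengths (start − end): Eocene 22.1; Pleistocene 2.5683; Oligocene 10.87; Pliocene 2.753; Guadalupian 13.5; Terreneuvian 17.8. The largest is Eocene at 22.1 Myr.

Terreneuvian, Guadalupian, Eocene, Oligocene, Pliocene, Pleistocene; total span 538.7883 Myr; longest is Eocene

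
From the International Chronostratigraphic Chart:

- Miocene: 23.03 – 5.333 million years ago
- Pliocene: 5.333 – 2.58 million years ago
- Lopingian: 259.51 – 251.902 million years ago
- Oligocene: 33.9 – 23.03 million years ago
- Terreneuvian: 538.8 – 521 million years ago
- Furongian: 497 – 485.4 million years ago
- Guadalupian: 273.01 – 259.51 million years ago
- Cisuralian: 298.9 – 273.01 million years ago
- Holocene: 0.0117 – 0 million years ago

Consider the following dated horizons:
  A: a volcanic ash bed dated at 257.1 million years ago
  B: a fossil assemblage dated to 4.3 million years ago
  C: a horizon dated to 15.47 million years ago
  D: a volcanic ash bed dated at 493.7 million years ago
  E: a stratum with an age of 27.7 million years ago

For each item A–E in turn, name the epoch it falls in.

A: 257.1 Ma lies in 259.51–251.902 Ma, so Lopingian.
B: 4.3 Ma lies in 5.333–2.58 Ma, so Pliocene.
C: 15.47 Ma lies in 23.03–5.333 Ma, so Miocene.
D: 493.7 Ma lies in 497–485.4 Ma, so Furongian.
E: 27.7 Ma lies in 33.9–23.03 Ma, so Oligocene.

A — Lopingian; B — Pliocene; C — Miocene; D — Furongian; E — Oligocene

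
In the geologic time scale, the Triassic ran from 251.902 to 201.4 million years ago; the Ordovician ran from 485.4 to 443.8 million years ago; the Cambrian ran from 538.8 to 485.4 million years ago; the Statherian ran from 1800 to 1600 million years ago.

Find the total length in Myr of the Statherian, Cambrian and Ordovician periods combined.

295 million years

Duration is start − end for each: (1800 − 1600) + (538.8 − 485.4) + (485.4 − 443.8).
That is 200 + 53.4 + 41.6, which totals 295 million years.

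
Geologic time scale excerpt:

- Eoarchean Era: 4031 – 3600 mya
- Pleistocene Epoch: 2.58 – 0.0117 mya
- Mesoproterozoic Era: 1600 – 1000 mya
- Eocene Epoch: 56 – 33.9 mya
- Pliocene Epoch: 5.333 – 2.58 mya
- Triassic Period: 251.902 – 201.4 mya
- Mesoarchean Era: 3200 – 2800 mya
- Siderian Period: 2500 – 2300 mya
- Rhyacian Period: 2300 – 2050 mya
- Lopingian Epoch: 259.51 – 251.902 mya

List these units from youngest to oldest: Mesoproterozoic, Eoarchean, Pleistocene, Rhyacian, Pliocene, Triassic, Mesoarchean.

Read off each span (Ma): Mesoproterozoic 1600–1000; Eoarchean 4031–3600; Pleistocene 2.58–0.0117; Rhyacian 2300–2050; Pliocene 5.333–2.58; Triassic 251.902–201.4; Mesoarchean 3200–2800.
Larger Ma is older, so oldest→youngest is Eoarchean, Mesoarchean, Rhyacian, Mesoproterozoic, Triassic, Pliocene, Pleistocene; reverse it for youngest→oldest.

Pleistocene → Pliocene → Triassic → Mesoproterozoic → Rhyacian → Mesoarchean → Eoarchean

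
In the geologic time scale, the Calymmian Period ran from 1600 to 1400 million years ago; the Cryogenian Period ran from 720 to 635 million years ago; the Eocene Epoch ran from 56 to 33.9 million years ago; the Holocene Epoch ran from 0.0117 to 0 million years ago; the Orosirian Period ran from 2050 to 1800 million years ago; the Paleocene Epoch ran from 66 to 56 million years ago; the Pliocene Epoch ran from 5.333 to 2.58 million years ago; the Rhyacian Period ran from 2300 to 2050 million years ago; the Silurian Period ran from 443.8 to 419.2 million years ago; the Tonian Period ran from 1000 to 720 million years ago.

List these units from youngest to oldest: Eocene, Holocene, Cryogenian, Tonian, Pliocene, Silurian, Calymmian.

Holocene, then Pliocene, then Eocene, then Silurian, then Cryogenian, then Tonian, then Calymmian

The oldest of these is Calymmian (starts 1600 Ma) and the youngest is Holocene (ends 0 Ma).
In between, by decreasing start age: Tonian (1000), Cryogenian (720), Silurian (443.8), Eocene (56), Pliocene (5.333).
Listing youngest first means reversing that sequence.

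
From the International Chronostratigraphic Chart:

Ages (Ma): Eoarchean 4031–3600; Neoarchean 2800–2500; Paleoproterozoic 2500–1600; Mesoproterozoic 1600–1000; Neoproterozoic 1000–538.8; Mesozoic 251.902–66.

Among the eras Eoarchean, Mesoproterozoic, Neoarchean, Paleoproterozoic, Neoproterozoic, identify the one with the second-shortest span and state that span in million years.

Eoarchean, 431 million years

Start − end for each: Eoarchean 4031 − 3600 = 431; Mesoproterozoic 1600 − 1000 = 600; Neoarchean 2800 − 2500 = 300; Paleoproterozoic 2500 − 1600 = 900; Neoproterozoic 1000 − 538.8 = 461.2.
Ranking these from shortest: Neoarchean < Eoarchean < Neoproterozoic < Mesoproterozoic < Paleoproterozoic.
Position 2 in that ranking is Eoarchean, which lasted 431 Myr.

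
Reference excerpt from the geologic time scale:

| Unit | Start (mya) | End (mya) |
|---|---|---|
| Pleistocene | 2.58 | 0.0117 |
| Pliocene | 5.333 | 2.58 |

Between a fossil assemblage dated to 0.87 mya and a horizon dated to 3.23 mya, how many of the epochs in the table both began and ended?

The older date is 3.23 Ma and the younger is 0.87 Ma.
No epoch both begins after 3.23 Ma and ends before 0.87 Ma, so the count is 0.

0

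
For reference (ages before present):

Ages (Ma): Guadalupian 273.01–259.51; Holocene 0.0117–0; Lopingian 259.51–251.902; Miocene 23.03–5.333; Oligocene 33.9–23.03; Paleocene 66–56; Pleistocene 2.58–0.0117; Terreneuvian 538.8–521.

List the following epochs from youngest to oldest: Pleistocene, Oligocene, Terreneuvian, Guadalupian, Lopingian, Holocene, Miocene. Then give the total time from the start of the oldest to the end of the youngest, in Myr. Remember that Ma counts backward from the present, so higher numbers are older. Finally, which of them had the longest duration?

Holocene → Pleistocene → Miocene → Oligocene → Lopingian → Guadalupian → Terreneuvian; total span 538.8 Myr; longest is Terreneuvian

Start ages (Ma): Terreneuvian 538.8, Guadalupian 273.01, Lopingian 259.51, Oligocene 33.9, Miocene 23.03, Pleistocene 2.58, Holocene 0.0117.
Ordered youngest to oldest: Holocene, Pleistocene, Miocene, Oligocene, Lopingian, Guadalupian, Terreneuvian.
Span = 538.8 − 0 = 538.8 Myr.
Durations: Holocene 0.0117, Guadalupian 13.5, Terreneuvian 17.8, Miocene 17.697, Lopingian 7.608, Pleistocene 2.5683, Oligocene 10.87 → longest is Terreneuvian (17.8 Myr).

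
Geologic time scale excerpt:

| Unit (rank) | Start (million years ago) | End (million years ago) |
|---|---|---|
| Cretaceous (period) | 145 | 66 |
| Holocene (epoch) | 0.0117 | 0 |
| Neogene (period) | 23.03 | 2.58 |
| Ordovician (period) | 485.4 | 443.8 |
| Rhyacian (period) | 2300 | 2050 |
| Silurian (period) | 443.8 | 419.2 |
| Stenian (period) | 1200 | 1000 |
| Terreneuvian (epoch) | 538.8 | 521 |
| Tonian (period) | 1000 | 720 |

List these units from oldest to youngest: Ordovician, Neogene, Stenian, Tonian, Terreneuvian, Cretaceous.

Read off each span (Ma): Ordovician 485.4–443.8; Neogene 23.03–2.58; Stenian 1200–1000; Tonian 1000–720; Terreneuvian 538.8–521; Cretaceous 145–66.
Larger Ma is older, so oldest→youngest is Stenian, Tonian, Terreneuvian, Ordovician, Cretaceous, Neogene.

Stenian, Tonian, Terreneuvian, Ordovician, Cretaceous, Neogene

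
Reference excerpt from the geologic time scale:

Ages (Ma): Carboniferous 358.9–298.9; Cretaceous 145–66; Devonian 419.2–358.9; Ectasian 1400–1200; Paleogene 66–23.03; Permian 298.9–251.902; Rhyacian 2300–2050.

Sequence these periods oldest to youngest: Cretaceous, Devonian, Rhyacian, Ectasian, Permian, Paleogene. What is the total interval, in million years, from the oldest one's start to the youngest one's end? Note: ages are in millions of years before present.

Rhyacian → Ectasian → Devonian → Permian → Cretaceous → Paleogene; total span 2276.97 Myr

From the excerpt: Cretaceous 145–66; Devonian 419.2–358.9; Rhyacian 2300–2050; Ectasian 1400–1200; Permian 298.9–251.902; Paleogene 66–23.03 (Ma).
Larger Ma is earlier, so the oldest is Rhyacian and the youngest is Paleogene; oldest to youngest: Rhyacian, Ectasian, Devonian, Permian, Cretaceous, Paleogene.
Oldest start 2300 minus youngest end 23.03 gives 2276.97 Myr overall.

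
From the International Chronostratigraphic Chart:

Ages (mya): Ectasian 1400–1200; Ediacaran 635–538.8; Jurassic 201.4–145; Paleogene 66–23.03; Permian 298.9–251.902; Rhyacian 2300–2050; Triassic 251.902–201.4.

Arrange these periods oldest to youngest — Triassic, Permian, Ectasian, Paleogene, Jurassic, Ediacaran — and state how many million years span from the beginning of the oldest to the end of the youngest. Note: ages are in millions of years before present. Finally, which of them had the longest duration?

Ectasian, Ediacaran, Permian, Triassic, Jurassic, Paleogene; total span 1376.97 Myr; longest is Ectasian

From the excerpt: Triassic 251.902–201.4; Permian 298.9–251.902; Ectasian 1400–1200; Paleogene 66–23.03; Jurassic 201.4–145; Ediacaran 635–538.8 (Ma).
Larger Ma is earlier, so the oldest is Ectasian and the youngest is Paleogene; oldest to youngest: Ectasian, Ediacaran, Permian, Triassic, Jurassic, Paleogene.
Oldest start 1400 minus youngest end 23.03 gives 1376.97 Myr overall.
Individual lengths (start − end): Jurassic 56.4; Triassic 50.502; Permian 46.998; Ediacaran 96.2; Paleogene 42.97; Ectasian 200. The largest is Ectasian at 200 Myr.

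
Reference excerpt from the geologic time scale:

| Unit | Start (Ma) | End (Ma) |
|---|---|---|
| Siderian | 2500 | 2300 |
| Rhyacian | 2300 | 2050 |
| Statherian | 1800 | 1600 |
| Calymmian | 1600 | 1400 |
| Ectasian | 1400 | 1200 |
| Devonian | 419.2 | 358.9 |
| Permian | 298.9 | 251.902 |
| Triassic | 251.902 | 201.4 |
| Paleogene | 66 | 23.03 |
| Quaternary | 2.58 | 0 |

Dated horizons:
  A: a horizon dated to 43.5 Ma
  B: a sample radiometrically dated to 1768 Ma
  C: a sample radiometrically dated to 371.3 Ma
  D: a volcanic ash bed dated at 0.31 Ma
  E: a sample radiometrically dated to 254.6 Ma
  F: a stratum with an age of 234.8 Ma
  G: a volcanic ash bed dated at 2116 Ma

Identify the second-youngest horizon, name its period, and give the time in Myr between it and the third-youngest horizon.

A, in the Paleogene; 191.3 million years to F

Smaller Ma means younger, so youngest first: D 0.31 < A 43.5 < F 234.8 < E 254.6 < C 371.3 < B 1768 < G 2116.
Counting 2 along gives A (43.5 Ma); the excerpt puts that inside the Paleogene, 66–23.03 Ma.
Next in line is F (234.8 Ma), and 234.8 − 43.5 = 191.3 Myr.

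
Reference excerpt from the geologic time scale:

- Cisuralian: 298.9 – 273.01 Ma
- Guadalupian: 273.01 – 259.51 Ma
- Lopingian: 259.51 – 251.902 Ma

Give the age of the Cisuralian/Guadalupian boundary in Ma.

The Cisuralian ends and the Guadalupian begins at 273.01 Ma.

273.01 Ma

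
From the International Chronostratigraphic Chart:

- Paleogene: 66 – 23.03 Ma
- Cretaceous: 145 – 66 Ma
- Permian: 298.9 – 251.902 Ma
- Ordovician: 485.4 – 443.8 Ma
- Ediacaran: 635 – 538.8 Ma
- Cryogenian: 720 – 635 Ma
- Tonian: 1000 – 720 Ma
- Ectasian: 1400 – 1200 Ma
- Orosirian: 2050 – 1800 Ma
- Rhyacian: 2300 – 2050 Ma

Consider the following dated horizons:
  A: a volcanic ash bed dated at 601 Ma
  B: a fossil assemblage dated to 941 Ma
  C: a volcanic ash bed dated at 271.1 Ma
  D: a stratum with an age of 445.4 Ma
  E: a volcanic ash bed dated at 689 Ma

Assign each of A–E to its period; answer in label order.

Match each age against the start–end ranges in the excerpt: A = 601 Ma → Ediacaran (635–538.8); B = 941 Ma → Tonian (1000–720); C = 271.1 Ma → Permian (298.9–251.902); D = 445.4 Ma → Ordovician (485.4–443.8); E = 689 Ma → Cryogenian (720–635).

A — Ediacaran; B — Tonian; C — Permian; D — Ordovician; E — Cryogenian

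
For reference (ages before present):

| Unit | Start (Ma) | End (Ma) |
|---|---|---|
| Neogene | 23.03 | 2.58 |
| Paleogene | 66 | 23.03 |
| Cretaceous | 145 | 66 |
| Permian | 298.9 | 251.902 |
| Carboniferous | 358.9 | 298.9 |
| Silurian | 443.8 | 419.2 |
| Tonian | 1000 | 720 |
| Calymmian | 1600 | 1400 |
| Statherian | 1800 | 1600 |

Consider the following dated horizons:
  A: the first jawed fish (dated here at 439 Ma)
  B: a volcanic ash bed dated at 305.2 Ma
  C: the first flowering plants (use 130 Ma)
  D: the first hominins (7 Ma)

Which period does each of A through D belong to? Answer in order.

A — Silurian; B — Carboniferous; C — Cretaceous; D — Neogene

A: 439 Ma lies in 443.8–419.2 Ma, so Silurian.
B: 305.2 Ma lies in 358.9–298.9 Ma, so Carboniferous.
C: 130 Ma lies in 145–66 Ma, so Cretaceous.
D: 7 Ma lies in 23.03–2.58 Ma, so Neogene.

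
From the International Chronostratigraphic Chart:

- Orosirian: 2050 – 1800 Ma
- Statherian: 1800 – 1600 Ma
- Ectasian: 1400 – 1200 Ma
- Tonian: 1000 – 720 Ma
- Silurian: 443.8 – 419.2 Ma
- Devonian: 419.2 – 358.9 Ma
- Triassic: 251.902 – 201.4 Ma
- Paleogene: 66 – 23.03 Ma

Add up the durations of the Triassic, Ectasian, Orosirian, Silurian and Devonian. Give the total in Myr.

585.402 million years

Each duration: Triassic = 50.502; Ectasian = 200; Orosirian = 250; Silurian = 24.6; Devonian = 60.3.
Sum: 50.502 + 200 + 250 + 24.6 + 60.3 = 585.402 Myr.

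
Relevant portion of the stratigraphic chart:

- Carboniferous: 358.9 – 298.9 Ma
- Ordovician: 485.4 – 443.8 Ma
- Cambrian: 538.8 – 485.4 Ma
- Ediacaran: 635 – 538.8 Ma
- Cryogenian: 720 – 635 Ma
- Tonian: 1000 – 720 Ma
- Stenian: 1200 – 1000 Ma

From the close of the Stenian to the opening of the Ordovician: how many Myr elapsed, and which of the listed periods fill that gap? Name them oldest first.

End of Stenian = 1000 Ma; start of Ordovician = 485.4 Ma.
Gap = 1000 − 485.4 = 514.6 Myr.
Periods wholly inside 1000–485.4 Ma: Tonian (1000–720), Cryogenian (720–635), Ediacaran (635–538.8), Cambrian (538.8–485.4).

514.6 million years; Tonian, Cryogenian, Ediacaran, Cambrian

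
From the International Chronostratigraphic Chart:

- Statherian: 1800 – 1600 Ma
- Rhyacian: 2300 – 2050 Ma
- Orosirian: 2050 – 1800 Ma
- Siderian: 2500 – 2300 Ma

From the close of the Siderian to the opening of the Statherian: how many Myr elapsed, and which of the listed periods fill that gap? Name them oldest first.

500 million years; Rhyacian, Orosirian

The Siderian closes at 2300 Ma and the Statherian opens at 1800 Ma, so the interval is 2300 − 1800 = 500 Myr.
A period fits inside if it starts at or after 2300 Ma and ends at or before 1800 Ma; oldest first that gives Rhyacian, Orosirian.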